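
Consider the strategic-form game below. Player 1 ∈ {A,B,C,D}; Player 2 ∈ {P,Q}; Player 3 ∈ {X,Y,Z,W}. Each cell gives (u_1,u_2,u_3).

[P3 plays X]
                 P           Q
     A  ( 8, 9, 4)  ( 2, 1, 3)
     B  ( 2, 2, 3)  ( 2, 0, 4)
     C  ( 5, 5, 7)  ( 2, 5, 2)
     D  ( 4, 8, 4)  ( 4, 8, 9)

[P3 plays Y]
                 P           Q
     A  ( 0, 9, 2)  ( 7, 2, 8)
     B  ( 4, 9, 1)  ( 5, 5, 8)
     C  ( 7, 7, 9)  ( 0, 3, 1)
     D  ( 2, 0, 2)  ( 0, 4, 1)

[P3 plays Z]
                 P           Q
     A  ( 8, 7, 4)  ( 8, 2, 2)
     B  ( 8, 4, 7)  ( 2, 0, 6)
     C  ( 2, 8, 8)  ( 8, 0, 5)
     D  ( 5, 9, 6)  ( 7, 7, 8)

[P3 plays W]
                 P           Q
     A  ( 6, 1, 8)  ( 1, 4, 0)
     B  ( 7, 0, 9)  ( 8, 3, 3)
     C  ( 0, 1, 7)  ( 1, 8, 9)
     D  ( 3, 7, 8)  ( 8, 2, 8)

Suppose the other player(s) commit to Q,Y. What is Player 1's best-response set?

BR_1 = {A}

u_1(A vs Q,Y) = 7
u_1(B vs Q,Y) = 5
u_1(C vs Q,Y) = 0
u_1(D vs Q,Y) = 0
max payoff 7 at {A}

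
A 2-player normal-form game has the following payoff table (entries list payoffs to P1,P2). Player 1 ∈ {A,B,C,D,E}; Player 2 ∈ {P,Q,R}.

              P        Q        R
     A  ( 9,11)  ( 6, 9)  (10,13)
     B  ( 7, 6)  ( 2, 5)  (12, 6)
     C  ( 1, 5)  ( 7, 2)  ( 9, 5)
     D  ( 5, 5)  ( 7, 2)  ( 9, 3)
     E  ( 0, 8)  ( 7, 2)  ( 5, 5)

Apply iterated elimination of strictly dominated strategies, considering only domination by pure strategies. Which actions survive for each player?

IESDS → P1:{A,B} P2:{P,R}

P2 drop Q (P beats it: A:11>9 B:6>5 C:5>2 D:5>2 E:8>2)
P1 drop C (A beats it: P:9>1 R:10>9)
P1 drop D (A beats it: P:9>5 R:10>9)
P1 drop E (A beats it: P:9>0 R:10>5)
P1→{A,B} P2→{P,R}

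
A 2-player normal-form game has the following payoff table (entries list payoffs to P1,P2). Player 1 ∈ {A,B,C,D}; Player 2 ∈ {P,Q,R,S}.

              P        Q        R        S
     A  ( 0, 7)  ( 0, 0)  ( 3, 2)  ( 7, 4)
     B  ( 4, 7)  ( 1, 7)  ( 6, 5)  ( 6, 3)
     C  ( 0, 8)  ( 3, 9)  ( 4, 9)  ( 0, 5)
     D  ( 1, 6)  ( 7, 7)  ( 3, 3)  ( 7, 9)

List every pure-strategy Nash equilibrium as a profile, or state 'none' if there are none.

(A,P): not NE [P1→B gives 4>0]
(A,Q): not NE [P1→D gives 7>0; P2→P gives 7>0]
(A,R): not NE [P1→B gives 6>3; P2→P gives 7>2]
(A,S): not NE [P2→P gives 7>4]
(B,P): NE
(B,Q): not NE [P1→D gives 7>1]
(B,R): not NE [P2→Q gives 7>5]
(B,S): not NE [P1→D gives 7>6; P2→Q gives 7>3]
(C,P): not NE [P1→B gives 4>0; P2→R gives 9>8]
(C,Q): not NE [P1→D gives 7>3]
(C,R): not NE [P1→B gives 6>4]
(C,S): not NE [P1→D gives 7>0; P2→R gives 9>5]
(D,P): not NE [P1→B gives 4>1; P2→S gives 9>6]
(D,Q): not NE [P2→S gives 9>7]
(D,R): not NE [P1→B gives 6>3; P2→S gives 9>3]
(D,S): NE

Nash profiles: (B,P), (D,S)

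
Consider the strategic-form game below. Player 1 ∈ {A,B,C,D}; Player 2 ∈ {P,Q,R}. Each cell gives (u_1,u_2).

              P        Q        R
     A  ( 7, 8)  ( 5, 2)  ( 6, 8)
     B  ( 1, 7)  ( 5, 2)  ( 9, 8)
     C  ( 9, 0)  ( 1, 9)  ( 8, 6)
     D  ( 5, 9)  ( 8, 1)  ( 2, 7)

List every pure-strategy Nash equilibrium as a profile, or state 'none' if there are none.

NE set: (B,R)

(A,P): not NE [P1→C gives 9>7]
(A,Q): not NE [P1→D gives 8>5; P2→R gives 8>2]
(A,R): not NE [P1→B gives 9>6]
(B,P): not NE [P1→C gives 9>1; P2→R gives 8>7]
(B,Q): not NE [P1→D gives 8>5; P2→R gives 8>2]
(B,R): NE
(C,P): not NE [P2→Q gives 9>0]
(C,Q): not NE [P1→D gives 8>1]
(C,R): not NE [P1→B gives 9>8; P2→Q gives 9>6]
(D,P): not NE [P1→C gives 9>5]
(D,Q): not NE [P2→P gives 9>1]
(D,R): not NE [P1→B gives 9>2; P2→P gives 9>7]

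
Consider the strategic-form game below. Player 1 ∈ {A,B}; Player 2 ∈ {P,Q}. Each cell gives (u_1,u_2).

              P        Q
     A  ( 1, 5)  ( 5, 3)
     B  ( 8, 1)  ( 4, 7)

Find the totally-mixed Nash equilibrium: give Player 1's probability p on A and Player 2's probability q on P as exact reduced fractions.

P1 indiff ⇒ q·1+(1-q)·5 = q·8+(1-q)·4 ⇒ q(-7) = (1-q)(-1) ⇒ q = 1/8
P2 indiff ⇒ p·5+(1-p)·1 = p·3+(1-p)·7 ⇒ p(2) = (1-p)(6) ⇒ p = 3/4

P1 mixes 3/4 on A; P2 mixes 1/8 on P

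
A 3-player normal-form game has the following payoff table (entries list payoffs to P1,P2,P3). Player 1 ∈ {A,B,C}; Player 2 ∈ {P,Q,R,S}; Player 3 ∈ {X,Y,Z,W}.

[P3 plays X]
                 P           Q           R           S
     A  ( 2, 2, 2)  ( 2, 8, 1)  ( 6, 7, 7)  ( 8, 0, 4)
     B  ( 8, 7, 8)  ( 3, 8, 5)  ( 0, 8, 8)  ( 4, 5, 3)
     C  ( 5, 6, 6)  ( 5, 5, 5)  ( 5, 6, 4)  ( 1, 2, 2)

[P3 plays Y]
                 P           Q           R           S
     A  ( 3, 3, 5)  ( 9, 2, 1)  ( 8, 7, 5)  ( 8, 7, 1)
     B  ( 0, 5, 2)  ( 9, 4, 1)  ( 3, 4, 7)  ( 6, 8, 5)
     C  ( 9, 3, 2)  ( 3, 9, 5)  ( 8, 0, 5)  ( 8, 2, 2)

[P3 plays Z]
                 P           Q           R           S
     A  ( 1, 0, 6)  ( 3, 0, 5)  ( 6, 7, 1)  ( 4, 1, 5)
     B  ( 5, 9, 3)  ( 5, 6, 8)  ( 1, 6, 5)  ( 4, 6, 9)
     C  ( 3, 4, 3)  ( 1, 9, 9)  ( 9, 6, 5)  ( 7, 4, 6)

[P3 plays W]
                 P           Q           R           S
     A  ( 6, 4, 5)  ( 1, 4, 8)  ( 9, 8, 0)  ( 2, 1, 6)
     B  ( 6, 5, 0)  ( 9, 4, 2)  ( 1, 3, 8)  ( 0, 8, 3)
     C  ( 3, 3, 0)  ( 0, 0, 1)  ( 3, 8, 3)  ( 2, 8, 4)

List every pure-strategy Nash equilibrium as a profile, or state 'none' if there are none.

(A,P,X): not NE [P1→B gives 8>2; P2→Q gives 8>2; P3→Z gives 6>2]
(A,P,Y): not NE [P1→C gives 9>3; P2→S gives 7>3; P3→Z gives 6>5]
(A,P,Z): not NE [P1→B gives 5>1; P2→R gives 7>0]
(A,P,W): not NE [P2→R gives 8>4; P3→Z gives 6>5]
(A,Q,X): not NE [P1→C gives 5>2; P3→W gives 8>1]
(A,Q,Y): not NE [P2→S gives 7>2; P3→W gives 8>1]
(A,Q,Z): not NE [P1→B gives 5>3; P2→R gives 7>0; P3→W gives 8>5]
(A,Q,W): not NE [P1→B gives 9>1; P2→R gives 8>4]
(A,R,X): not NE [P2→Q gives 8>7]
(A,R,Y): not NE [P3→X gives 7>5]
(A,R,Z): not NE [P1→C gives 9>6; P3→X gives 7>1]
(A,R,W): not NE [P3→X gives 7>0]
(A,S,X): not NE [P2→Q gives 8>0; P3→W gives 6>4]
(A,S,Y): not NE [P3→W gives 6>1]
(A,S,Z): not NE [P1→C gives 7>4; P2→R gives 7>1; P3→W gives 6>5]
(A,S,W): not NE [P2→R gives 8>1]
(B,P,X): not NE [P2→R gives 8>7]
(B,P,Y): not NE [P1→C gives 9>0; P2→S gives 8>5; P3→X gives 8>2]
(B,P,Z): not NE [P3→X gives 8>3]
(B,P,W): not NE [P2→S gives 8>5; P3→X gives 8>0]
(B,Q,X): not NE [P1→C gives 5>3; P3→Z gives 8>5]
(B,Q,Y): not NE [P2→S gives 8>4; P3→Z gives 8>1]
(B,Q,Z): not NE [P2→P gives 9>6]
(B,Q,W): not NE [P2→S gives 8>4; P3→Z gives 8>2]
(B,R,X): not NE [P1→A gives 6>0]
(B,R,Y): not NE [P1→C gives 8>3; P2→S gives 8>4; P3→W gives 8>7]
(B,R,Z): not NE [P1→C gives 9>1; P2→P gives 9>6; P3→W gives 8>5]
(B,R,W): not NE [P1→A gives 9>1; P2→S gives 8>3]
(B,S,X): not NE [P1→A gives 8>4; P2→R gives 8>5; P3→Z gives 9>3]
(B,S,Y): not NE [P1→C gives 8>6; P3→Z gives 9>5]
(B,S,Z): not NE [P1→C gives 7>4; P2→P gives 9>6]
(B,S,W): not NE [P1→C gives 2>0; P3→Z gives 9>3]
(C,P,X): not NE [P1→B gives 8>5]
(C,P,Y): not NE [P2→Q gives 9>3; P3→X gives 6>2]
(C,P,Z): not NE [P1→B gives 5>3; P2→Q gives 9>4; P3→X gives 6>3]
(C,P,W): not NE [P1→B gives 6>3; P2→S gives 8>3; P3→X gives 6>0]
(C,Q,X): not NE [P2→R gives 6>5; P3→Z gives 9>5]
(C,Q,Y): not NE [P1→B gives 9>3; P3→Z gives 9>5]
(C,Q,Z): not NE [P1→B gives 5>1]
(C,Q,W): not NE [P1→B gives 9>0; P2→S gives 8>0; P3→Z gives 9>1]
(C,R,X): not NE [P1→A gives 6>5; P3→Z gives 5>4]
(C,R,Y): not NE [P2→Q gives 9>0]
(C,R,Z): not NE [P2→Q gives 9>6]
(C,R,W): not NE [P1→A gives 9>3; P3→Z gives 5>3]
(C,S,X): not NE [P1→A gives 8>1; P2→R gives 6>2; P3→Z gives 6>2]
(C,S,Y): not NE [P2→Q gives 9>2; P3→Z gives 6>2]
(C,S,Z): not NE [P2→Q gives 9>4]
(C,S,W): not NE [P3→Z gives 6>4]

Equilibria: none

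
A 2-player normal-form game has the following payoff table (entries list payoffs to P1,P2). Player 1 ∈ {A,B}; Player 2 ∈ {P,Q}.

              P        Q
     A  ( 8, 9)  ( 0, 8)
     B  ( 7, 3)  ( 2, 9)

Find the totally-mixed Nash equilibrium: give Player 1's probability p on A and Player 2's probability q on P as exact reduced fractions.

P1 indiff ⇒ q·8+(1-q)·0 = q·7+(1-q)·2 ⇒ q(1) = (1-q)(2) ⇒ q = 2/3
P2 indiff ⇒ p·9+(1-p)·3 = p·8+(1-p)·9 ⇒ p(1) = (1-p)(6) ⇒ p = 6/7

P1 mixes 6/7 on A; P2 mixes 2/3 on P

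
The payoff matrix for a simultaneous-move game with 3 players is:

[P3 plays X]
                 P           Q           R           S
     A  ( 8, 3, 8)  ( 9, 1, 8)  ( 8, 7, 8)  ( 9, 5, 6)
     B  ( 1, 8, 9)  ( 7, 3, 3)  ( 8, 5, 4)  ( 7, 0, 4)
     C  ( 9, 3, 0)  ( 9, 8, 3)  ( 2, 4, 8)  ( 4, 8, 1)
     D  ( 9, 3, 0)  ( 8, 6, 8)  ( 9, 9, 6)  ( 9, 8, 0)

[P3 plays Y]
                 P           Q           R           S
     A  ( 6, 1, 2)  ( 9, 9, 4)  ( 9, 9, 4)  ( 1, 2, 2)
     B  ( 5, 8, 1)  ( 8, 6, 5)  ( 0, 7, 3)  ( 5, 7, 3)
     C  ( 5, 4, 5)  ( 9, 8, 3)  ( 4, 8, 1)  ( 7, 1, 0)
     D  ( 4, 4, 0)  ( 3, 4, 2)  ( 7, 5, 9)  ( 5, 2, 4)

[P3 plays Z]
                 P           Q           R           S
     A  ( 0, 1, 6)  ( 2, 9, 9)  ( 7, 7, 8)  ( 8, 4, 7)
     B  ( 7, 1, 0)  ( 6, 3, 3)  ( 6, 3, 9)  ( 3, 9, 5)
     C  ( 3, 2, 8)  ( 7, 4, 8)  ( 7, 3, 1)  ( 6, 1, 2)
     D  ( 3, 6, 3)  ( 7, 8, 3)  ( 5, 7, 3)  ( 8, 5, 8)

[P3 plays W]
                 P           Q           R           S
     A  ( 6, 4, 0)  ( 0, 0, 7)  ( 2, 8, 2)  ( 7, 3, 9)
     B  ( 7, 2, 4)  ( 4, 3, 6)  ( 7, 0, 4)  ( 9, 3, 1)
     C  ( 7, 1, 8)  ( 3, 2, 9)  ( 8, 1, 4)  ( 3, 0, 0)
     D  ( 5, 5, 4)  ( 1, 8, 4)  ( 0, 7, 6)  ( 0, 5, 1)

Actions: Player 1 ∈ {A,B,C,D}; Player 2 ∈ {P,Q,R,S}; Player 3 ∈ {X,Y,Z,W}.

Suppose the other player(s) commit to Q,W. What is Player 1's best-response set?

BR_1 = {B}

u_1(A vs Q,W) = 0
u_1(B vs Q,W) = 4
u_1(C vs Q,W) = 3
u_1(D vs Q,W) = 1
max payoff 4 at {B}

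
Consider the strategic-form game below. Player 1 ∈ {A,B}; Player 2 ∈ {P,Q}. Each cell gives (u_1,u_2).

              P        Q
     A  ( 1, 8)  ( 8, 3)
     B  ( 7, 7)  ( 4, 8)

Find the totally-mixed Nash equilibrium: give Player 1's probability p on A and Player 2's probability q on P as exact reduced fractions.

p=1/6, q=2/5

P1 indiff ⇒ q·1+(1-q)·8 = q·7+(1-q)·4 ⇒ q(-6) = (1-q)(-4) ⇒ q = 2/5
P2 indiff ⇒ p·8+(1-p)·7 = p·3+(1-p)·8 ⇒ p(5) = (1-p)(1) ⇒ p = 1/6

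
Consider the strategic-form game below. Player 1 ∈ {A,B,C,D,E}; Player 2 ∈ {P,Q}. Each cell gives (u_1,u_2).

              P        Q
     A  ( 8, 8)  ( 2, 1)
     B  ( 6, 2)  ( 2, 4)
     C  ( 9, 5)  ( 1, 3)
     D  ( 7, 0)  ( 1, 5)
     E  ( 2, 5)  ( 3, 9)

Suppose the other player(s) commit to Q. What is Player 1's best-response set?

argmax u_1 = {E}

u_1(A vs Q) = 2
u_1(B vs Q) = 2
u_1(C vs Q) = 1
u_1(D vs Q) = 1
u_1(E vs Q) = 3
max payoff 3 at {E}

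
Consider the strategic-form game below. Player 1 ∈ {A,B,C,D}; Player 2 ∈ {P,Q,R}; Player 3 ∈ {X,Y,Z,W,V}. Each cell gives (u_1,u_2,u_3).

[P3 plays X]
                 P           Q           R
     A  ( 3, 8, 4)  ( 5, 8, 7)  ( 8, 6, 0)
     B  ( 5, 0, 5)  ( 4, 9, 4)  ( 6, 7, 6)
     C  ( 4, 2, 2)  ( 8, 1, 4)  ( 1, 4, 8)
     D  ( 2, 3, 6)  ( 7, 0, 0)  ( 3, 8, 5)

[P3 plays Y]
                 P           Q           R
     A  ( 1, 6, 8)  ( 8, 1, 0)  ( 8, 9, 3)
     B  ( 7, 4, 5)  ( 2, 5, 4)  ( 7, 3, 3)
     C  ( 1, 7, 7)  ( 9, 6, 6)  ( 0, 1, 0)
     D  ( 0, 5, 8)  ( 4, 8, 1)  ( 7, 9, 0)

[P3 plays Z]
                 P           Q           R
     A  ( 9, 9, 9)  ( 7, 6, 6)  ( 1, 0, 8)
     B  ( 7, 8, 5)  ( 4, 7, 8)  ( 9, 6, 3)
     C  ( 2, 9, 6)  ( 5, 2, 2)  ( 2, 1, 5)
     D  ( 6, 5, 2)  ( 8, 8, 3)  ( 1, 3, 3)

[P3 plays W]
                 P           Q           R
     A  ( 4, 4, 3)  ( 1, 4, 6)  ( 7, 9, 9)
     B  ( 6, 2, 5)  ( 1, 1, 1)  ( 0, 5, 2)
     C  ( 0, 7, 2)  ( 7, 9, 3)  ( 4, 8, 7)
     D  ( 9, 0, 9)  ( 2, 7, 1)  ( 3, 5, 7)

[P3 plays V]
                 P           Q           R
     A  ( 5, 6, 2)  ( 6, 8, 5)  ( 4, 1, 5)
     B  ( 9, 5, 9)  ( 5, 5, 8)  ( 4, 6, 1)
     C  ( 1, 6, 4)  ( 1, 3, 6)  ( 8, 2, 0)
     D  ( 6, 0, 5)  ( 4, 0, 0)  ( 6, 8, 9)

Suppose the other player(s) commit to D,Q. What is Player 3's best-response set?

u_3(X vs D,Q) = 0
u_3(Y vs D,Q) = 1
u_3(Z vs D,Q) = 3
u_3(W vs D,Q) = 1
u_3(V vs D,Q) = 0
max payoff 3 at {Z}

argmax u_3 = {Z}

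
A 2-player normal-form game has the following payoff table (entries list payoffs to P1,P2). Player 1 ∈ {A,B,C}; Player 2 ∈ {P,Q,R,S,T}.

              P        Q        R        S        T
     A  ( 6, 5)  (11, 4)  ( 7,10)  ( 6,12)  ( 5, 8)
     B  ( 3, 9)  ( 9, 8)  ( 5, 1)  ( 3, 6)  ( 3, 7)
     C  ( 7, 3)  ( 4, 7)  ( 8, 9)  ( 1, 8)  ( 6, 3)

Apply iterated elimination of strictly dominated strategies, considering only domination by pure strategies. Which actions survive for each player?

P1 drop B (A beats it: P:6>3 Q:11>9 R:7>5 S:6>3 T:5>3)
P2 drop P (R beats it: A:10>5 C:9>3)
P2 drop Q (R beats it: A:10>4 C:9>7)
P2 drop T (R beats it: A:10>8 C:9>3)
P1→{A,C} P2→{R,S}

Remaining: P1:{A,C} P2:{R,S}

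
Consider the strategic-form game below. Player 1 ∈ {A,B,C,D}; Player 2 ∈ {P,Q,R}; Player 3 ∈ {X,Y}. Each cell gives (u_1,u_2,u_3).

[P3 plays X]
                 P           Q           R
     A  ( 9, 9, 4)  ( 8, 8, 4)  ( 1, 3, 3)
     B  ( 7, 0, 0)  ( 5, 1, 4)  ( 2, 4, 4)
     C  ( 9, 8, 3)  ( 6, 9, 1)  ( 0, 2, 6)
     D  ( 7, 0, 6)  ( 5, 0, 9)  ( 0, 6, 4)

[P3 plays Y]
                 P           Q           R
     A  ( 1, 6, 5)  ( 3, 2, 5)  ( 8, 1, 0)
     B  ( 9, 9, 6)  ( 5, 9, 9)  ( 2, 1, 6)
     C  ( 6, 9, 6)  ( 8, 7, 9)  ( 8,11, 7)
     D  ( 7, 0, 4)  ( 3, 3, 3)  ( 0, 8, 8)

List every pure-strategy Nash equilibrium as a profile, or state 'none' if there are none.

PSNE = {(B,P,Y), (C,R,Y)}

(A,P,X): not NE [P3→Y gives 5>4]
(A,P,Y): not NE [P1→B gives 9>1]
(A,Q,X): not NE [P2→P gives 9>8; P3→Y gives 5>4]
(A,Q,Y): not NE [P1→C gives 8>3; P2→P gives 6>2]
(A,R,X): not NE [P1→B gives 2>1; P2→P gives 9>3]
(A,R,Y): not NE [P2→P gives 6>1; P3→X gives 3>0]
(B,P,X): not NE [P1→C gives 9>7; P2→R gives 4>0; P3→Y gives 6>0]
(B,P,Y): NE
(B,Q,X): not NE [P1→A gives 8>5; P2→R gives 4>1; P3→Y gives 9>4]
(B,Q,Y): not NE [P1→C gives 8>5]
(B,R,X): not NE [P3→Y gives 6>4]
(B,R,Y): not NE [P1→C gives 8>2; P2→Q gives 9>1]
(C,P,X): not NE [P2→Q gives 9>8; P3→Y gives 6>3]
(C,P,Y): not NE [P1→B gives 9>6; P2→R gives 11>9]
(C,Q,X): not NE [P1→A gives 8>6; P3→Y gives 9>1]
(C,Q,Y): not NE [P2→R gives 11>7]
(C,R,X): not NE [P1→B gives 2>0; P2→Q gives 9>2; P3→Y gives 7>6]
(C,R,Y): NE
(D,P,X): not NE [P1→C gives 9>7; P2→R gives 6>0]
(D,P,Y): not NE [P1→B gives 9>7; P2→R gives 8>0; P3→X gives 6>4]
(D,Q,X): not NE [P1→A gives 8>5; P2→R gives 6>0]
(D,Q,Y): not NE [P1→C gives 8>3; P2→R gives 8>3; P3→X gives 9>3]
(D,R,X): not NE [P1→B gives 2>0; P3→Y gives 8>4]
(D,R,Y): not NE [P1→C gives 8>0]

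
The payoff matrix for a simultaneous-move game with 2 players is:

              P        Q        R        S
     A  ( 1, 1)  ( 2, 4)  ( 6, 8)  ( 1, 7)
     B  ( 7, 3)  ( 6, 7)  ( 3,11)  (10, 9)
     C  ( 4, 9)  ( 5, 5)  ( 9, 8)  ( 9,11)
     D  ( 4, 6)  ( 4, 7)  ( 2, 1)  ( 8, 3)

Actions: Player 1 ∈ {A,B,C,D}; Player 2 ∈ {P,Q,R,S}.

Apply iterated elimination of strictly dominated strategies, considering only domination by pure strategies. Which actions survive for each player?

P1 drop A (C beats it: P:4>1 Q:5>2 R:9>6 S:9>1)
P1 drop D (B beats it: P:7>4 Q:6>4 R:3>2 S:10>8)
P2 drop P (S beats it: B:9>3 C:11>9)
P2 drop Q (R beats it: B:11>7 C:8>5)
P1→{B,C} P2→{R,S}

Survivors P1:{B,C} P2:{R,S}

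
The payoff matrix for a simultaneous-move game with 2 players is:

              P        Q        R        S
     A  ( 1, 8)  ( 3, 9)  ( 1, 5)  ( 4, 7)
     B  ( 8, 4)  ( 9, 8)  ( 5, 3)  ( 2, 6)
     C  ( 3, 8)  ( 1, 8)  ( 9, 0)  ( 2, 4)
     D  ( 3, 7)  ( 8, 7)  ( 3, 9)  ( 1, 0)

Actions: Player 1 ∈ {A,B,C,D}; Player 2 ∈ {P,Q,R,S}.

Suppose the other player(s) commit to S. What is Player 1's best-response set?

u_1(A vs S) = 4
u_1(B vs S) = 2
u_1(C vs S) = 2
u_1(D vs S) = 1
max payoff 4 at {A}

BR_1 = {A}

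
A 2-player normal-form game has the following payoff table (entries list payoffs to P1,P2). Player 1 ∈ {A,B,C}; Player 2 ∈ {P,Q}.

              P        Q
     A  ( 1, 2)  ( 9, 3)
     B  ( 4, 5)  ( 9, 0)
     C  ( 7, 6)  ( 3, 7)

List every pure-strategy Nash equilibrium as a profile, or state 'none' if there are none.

(A,P): not NE [P1→C gives 7>1; P2→Q gives 3>2]
(A,Q): NE
(B,P): not NE [P1→C gives 7>4]
(B,Q): not NE [P2→P gives 5>0]
(C,P): not NE [P2→Q gives 7>6]
(C,Q): not NE [P1→B gives 9>3]

NE set: (A,Q)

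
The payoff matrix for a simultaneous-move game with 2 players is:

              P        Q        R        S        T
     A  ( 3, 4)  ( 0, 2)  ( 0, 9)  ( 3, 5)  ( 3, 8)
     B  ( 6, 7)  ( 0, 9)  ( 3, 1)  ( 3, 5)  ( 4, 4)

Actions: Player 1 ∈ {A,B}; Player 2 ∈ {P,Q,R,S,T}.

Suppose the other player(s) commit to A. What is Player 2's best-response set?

P2 best: {R}

u_2(P vs A) = 4
u_2(Q vs A) = 2
u_2(R vs A) = 9
u_2(S vs A) = 5
u_2(T vs A) = 8
max payoff 9 at {R}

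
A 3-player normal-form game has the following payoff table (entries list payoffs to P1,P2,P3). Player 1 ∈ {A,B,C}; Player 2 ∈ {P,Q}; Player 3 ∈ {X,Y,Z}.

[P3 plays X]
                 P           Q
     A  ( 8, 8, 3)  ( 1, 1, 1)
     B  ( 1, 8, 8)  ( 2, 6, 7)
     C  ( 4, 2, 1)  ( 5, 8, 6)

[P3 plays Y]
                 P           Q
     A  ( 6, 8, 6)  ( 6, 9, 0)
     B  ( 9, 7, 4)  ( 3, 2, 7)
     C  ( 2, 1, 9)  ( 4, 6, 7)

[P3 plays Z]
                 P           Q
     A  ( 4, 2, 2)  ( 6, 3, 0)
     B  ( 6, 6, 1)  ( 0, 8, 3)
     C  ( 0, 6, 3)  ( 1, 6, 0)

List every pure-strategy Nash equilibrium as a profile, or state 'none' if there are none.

(A,P,X): not NE [P3→Y gives 6>3]
(A,P,Y): not NE [P1→B gives 9>6; P2→Q gives 9>8]
(A,P,Z): not NE [P1→B gives 6>4; P2→Q gives 3>2; P3→Y gives 6>2]
(A,Q,X): not NE [P1→C gives 5>1; P2→P gives 8>1]
(A,Q,Y): not NE [P3→X gives 1>0]
(A,Q,Z): not NE [P3→X gives 1>0]
(B,P,X): not NE [P1→A gives 8>1]
(B,P,Y): not NE [P3→X gives 8>4]
(B,P,Z): not NE [P2→Q gives 8>6; P3→X gives 8>1]
(B,Q,X): not NE [P1→C gives 5>2; P2→P gives 8>6]
(B,Q,Y): not NE [P1→A gives 6>3; P2→P gives 7>2]
(B,Q,Z): not NE [P1→A gives 6>0; P3→Y gives 7>3]
(C,P,X): not NE [P1→A gives 8>4; P2→Q gives 8>2; P3→Y gives 9>1]
(C,P,Y): not NE [P1→B gives 9>2; P2→Q gives 6>1]
(C,P,Z): not NE [P1→B gives 6>0; P3→Y gives 9>3]
(C,Q,X): not NE [P3→Y gives 7>6]
(C,Q,Y): not NE [P1→A gives 6>4]
(C,Q,Z): not NE [P1→A gives 6>1; P3→Y gives 7>0]

No pure NE.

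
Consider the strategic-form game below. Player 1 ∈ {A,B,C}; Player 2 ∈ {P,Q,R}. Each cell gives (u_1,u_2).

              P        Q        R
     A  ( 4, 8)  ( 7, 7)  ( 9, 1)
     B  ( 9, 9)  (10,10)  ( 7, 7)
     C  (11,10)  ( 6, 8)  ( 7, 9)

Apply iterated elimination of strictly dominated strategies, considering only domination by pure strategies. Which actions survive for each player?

P2 drop R (P beats it: A:8>1 B:9>7 C:10>9)
P1 drop A (B beats it: P:9>4 Q:10>7)
P1→{B,C} P2→{P,Q}

Survivors P1:{B,C} P2:{P,Q}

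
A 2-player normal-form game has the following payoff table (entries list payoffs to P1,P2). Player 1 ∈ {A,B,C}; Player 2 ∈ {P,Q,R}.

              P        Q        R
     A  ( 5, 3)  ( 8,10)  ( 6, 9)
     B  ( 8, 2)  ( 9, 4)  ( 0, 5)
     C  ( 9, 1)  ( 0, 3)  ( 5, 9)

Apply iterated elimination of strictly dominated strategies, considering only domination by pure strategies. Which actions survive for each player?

P2 drop P (Q beats it: A:10>3 B:4>2 C:3>1)
P1 drop C (A beats it: Q:8>0 R:6>5)
P1→{A,B} P2→{Q,R}

Remaining: P1:{A,B} P2:{Q,R}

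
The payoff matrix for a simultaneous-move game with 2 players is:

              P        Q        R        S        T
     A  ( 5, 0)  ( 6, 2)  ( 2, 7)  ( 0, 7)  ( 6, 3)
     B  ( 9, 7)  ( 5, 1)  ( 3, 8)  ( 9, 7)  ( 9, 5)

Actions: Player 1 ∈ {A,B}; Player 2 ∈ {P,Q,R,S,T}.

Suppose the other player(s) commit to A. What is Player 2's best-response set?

u_2(P vs A) = 0
u_2(Q vs A) = 2
u_2(R vs A) = 7
u_2(S vs A) = 7
u_2(T vs A) = 3
max payoff 7 at {R,S}

BR_2 = {R,S}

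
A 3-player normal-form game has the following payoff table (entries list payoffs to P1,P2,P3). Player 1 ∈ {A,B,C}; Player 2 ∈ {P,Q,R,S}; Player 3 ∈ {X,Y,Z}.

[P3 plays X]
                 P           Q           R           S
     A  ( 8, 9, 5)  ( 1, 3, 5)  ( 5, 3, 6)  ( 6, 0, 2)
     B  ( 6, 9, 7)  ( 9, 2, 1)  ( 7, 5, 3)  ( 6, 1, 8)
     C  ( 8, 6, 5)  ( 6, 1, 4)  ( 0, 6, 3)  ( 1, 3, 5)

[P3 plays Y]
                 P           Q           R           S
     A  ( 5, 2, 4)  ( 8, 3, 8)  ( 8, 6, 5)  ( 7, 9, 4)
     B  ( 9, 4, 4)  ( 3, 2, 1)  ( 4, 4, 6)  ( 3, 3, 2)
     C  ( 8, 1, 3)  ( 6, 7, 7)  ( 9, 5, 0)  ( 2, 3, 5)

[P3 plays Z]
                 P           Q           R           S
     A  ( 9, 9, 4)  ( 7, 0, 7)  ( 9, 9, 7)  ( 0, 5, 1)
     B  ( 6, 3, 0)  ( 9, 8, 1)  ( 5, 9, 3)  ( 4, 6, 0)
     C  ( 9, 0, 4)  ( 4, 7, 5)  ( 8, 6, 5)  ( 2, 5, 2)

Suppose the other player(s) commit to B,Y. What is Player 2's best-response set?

P2 best: {P,R}

u_2(P vs B,Y) = 4
u_2(Q vs B,Y) = 2
u_2(R vs B,Y) = 4
u_2(S vs B,Y) = 3
max payoff 4 at {P,R}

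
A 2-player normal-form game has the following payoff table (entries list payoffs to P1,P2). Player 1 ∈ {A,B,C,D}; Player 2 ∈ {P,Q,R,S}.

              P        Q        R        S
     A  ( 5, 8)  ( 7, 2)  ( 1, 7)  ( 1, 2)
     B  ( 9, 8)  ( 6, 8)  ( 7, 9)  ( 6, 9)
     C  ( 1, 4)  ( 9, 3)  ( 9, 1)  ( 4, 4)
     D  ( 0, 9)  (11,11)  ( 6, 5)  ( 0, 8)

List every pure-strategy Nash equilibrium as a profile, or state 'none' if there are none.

(A,P): not NE [P1→B gives 9>5]
(A,Q): not NE [P1→D gives 11>7; P2→P gives 8>2]
(A,R): not NE [P1→C gives 9>1; P2→P gives 8>7]
(A,S): not NE [P1→B gives 6>1; P2→P gives 8>2]
(B,P): not NE [P2→S gives 9>8]
(B,Q): not NE [P1→D gives 11>6; P2→S gives 9>8]
(B,R): not NE [P1→C gives 9>7]
(B,S): NE
(C,P): not NE [P1→B gives 9>1]
(C,Q): not NE [P1→D gives 11>9; P2→S gives 4>3]
(C,R): not NE [P2→S gives 4>1]
(C,S): not NE [P1→B gives 6>4]
(D,P): not NE [P1→B gives 9>0; P2→Q gives 11>9]
(D,Q): NE
(D,R): not NE [P1→C gives 9>6; P2→Q gives 11>5]
(D,S): not NE [P1→B gives 6>0; P2→Q gives 11>8]

NE set: (B,S), (D,Q)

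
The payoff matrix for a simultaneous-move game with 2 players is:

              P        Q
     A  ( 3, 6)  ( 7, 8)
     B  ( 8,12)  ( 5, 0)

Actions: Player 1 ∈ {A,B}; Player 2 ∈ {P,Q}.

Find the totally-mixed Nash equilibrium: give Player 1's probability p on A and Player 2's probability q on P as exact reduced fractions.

P1 mixes 6/7 on A; P2 mixes 2/7 on P

P1 indiff ⇒ q·3+(1-q)·7 = q·8+(1-q)·5 ⇒ q(-5) = (1-q)(-2) ⇒ q = 2/7
P2 indiff ⇒ p·6+(1-p)·12 = p·8+(1-p)·0 ⇒ p(-2) = (1-p)(-12) ⇒ p = 6/7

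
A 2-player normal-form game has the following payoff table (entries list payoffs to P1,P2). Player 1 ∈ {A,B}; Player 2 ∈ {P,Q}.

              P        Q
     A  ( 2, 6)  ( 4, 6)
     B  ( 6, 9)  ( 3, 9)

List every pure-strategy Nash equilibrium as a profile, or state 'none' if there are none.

Nash profiles: (A,Q), (B,P)

(A,P): not NE [P1→B gives 6>2]
(A,Q): NE
(B,P): NE
(B,Q): not NE [P1→A gives 4>3]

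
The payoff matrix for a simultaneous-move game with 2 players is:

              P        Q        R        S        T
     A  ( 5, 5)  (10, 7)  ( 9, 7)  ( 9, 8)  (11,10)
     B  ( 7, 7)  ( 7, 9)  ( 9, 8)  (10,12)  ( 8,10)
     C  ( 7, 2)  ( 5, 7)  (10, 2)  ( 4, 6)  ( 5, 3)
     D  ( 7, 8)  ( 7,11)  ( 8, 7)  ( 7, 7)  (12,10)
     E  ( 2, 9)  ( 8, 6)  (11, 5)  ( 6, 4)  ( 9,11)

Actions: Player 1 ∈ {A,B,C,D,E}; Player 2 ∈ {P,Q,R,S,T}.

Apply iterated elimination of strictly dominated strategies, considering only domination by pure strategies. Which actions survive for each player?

Remaining: P1:{A,B,D} P2:{Q,S,T}

P2 drop P (T beats it: A:10>5 B:10>7 C:3>2 D:10>8 E:11>9)
P1 drop C (E beats it: Q:8>5 R:11>10 S:6>4 T:9>5)
P2 drop R (T beats it: A:10>7 B:10>8 D:10>7 E:11>5)
P1 drop E (A beats it: Q:10>8 S:9>6 T:11>9)
P1→{A,B,D} P2→{Q,S,T}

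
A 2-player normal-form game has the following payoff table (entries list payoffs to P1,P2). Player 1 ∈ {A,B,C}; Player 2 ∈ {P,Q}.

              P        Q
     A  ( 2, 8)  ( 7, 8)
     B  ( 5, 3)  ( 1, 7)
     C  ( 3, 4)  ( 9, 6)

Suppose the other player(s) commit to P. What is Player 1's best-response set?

u_1(A vs P) = 2
u_1(B vs P) = 5
u_1(C vs P) = 3
max payoff 5 at {B}

BR_1 = {B}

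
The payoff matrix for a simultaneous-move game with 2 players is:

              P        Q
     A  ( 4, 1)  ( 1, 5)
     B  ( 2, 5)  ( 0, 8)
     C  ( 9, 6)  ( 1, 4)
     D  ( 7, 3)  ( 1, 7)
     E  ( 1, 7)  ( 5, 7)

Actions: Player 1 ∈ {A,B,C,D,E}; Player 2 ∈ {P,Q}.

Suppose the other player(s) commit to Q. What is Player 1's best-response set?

u_1(A vs Q) = 1
u_1(B vs Q) = 0
u_1(C vs Q) = 1
u_1(D vs Q) = 1
u_1(E vs Q) = 5
max payoff 5 at {E}

P1 best: {E}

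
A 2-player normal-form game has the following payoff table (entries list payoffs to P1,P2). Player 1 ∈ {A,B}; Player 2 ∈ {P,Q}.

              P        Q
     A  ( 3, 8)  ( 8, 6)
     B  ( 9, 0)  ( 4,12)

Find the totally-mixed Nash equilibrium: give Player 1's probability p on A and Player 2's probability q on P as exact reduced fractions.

P1 indiff ⇒ q·3+(1-q)·8 = q·9+(1-q)·4 ⇒ q(-6) = (1-q)(-4) ⇒ q = 2/5
P2 indiff ⇒ p·8+(1-p)·0 = p·6+(1-p)·12 ⇒ p(2) = (1-p)(12) ⇒ p = 6/7

P1 mixes 6/7 on A; P2 mixes 2/5 on P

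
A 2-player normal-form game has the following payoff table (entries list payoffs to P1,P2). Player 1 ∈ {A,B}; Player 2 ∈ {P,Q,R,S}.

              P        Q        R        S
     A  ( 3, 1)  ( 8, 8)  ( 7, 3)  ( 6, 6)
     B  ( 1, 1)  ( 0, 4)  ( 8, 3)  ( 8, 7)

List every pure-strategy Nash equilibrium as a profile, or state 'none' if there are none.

(A,P): not NE [P2→Q gives 8>1]
(A,Q): NE
(A,R): not NE [P1→B gives 8>7; P2→Q gives 8>3]
(A,S): not NE [P1→B gives 8>6; P2→Q gives 8>6]
(B,P): not NE [P1→A gives 3>1; P2→S gives 7>1]
(B,Q): not NE [P1→A gives 8>0; P2→S gives 7>4]
(B,R): not NE [P2→S gives 7>3]
(B,S): NE

Nash profiles: (A,Q), (B,S)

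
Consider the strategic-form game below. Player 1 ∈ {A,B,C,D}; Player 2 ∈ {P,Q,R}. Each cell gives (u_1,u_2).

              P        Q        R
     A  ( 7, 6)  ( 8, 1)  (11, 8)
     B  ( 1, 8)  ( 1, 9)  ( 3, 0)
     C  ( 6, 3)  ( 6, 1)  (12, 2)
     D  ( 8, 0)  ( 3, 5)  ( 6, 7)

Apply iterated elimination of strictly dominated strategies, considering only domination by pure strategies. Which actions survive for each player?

Remaining: P1:{A,C,D} P2:{P,R}

P1 drop B (A beats it: P:7>1 Q:8>1 R:11>3)
P2 drop Q (R beats it: A:8>1 C:2>1 D:7>5)
P1→{A,C,D} P2→{P,R}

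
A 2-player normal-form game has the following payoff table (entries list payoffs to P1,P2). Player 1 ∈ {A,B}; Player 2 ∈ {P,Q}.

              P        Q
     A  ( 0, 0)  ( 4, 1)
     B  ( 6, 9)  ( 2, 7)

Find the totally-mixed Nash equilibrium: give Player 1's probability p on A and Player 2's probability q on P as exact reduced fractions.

P1 indiff ⇒ q·0+(1-q)·4 = q·6+(1-q)·2 ⇒ q(-6) = (1-q)(-2) ⇒ q = 1/4
P2 indiff ⇒ p·0+(1-p)·9 = p·1+(1-p)·7 ⇒ p(-1) = (1-p)(-2) ⇒ p = 2/3

P1 mixes 2/3 on A; P2 mixes 1/4 on P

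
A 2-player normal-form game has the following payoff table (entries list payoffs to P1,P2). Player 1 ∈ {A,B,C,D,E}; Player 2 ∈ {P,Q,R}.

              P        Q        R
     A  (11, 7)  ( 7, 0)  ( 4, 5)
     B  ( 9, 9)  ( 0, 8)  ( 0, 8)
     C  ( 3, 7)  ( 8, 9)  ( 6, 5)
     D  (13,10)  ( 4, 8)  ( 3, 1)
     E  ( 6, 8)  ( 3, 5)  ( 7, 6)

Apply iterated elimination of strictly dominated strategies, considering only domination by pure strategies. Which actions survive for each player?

P1 drop B (A beats it: P:11>9 Q:7>0 R:4>0)
P2 drop R (P beats it: A:7>5 C:7>5 D:10>1 E:8>6)
P1 drop E (A beats it: P:11>6 Q:7>3)
P1→{A,C,D} P2→{P,Q}

Remaining: P1:{A,C,D} P2:{P,Q}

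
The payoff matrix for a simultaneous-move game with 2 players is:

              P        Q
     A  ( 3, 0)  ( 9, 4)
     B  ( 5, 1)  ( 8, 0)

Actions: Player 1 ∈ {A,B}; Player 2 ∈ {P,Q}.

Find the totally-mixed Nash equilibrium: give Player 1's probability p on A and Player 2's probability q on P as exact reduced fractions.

(p,q) = (1/5, 1/3)

P1 indiff ⇒ q·3+(1-q)·9 = q·5+(1-q)·8 ⇒ q(-2) = (1-q)(-1) ⇒ q = 1/3
P2 indiff ⇒ p·0+(1-p)·1 = p·4+(1-p)·0 ⇒ p(-4) = (1-p)(-1) ⇒ p = 1/5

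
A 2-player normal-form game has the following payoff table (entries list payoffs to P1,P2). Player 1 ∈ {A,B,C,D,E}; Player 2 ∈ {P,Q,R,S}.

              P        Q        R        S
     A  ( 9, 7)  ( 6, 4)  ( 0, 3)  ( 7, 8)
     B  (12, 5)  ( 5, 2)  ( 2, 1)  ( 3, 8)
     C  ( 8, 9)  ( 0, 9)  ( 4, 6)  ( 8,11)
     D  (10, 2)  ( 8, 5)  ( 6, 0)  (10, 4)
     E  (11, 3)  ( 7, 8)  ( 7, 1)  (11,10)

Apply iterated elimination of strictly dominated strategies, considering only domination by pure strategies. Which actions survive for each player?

Survivors P1:{D,E} P2:{Q,S}

P1 drop A (D beats it: P:10>9 Q:8>6 R:6>0 S:10>7)
P1 drop C (D beats it: P:10>8 Q:8>0 R:6>4 S:10>8)
P2 drop P (S beats it: B:8>5 D:4>2 E:10>3)
P1 drop B (D beats it: Q:8>5 R:6>2 S:10>3)
P2 drop R (Q beats it: D:5>0 E:8>1)
P1→{D,E} P2→{Q,S}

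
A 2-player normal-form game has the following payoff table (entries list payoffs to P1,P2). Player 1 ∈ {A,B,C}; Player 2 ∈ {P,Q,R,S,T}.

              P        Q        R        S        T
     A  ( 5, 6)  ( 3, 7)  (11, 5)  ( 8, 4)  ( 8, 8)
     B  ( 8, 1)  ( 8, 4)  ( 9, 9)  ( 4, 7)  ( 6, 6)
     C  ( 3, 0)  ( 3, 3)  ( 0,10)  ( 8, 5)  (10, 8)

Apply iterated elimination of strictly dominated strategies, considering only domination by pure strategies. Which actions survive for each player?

P2 drop P (Q beats it: A:7>6 B:4>1 C:3>0)
P2 drop Q (T beats it: A:8>7 B:6>4 C:8>3)
P1 drop B (A beats it: R:11>9 S:8>4 T:8>6)
P2 drop S (R beats it: A:5>4 C:10>5)
P1→{A,C} P2→{R,T}

Survivors P1:{A,C} P2:{R,T}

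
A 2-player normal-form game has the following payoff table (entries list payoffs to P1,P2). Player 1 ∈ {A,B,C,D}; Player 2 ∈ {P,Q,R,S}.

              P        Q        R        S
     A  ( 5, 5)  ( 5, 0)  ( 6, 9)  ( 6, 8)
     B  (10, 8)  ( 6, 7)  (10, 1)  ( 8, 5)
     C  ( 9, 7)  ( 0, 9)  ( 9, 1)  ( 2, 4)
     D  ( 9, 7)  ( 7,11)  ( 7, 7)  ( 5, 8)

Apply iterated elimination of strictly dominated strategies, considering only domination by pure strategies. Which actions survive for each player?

Remaining: P1:{B,D} P2:{P,Q}

P1 drop A (B beats it: P:10>5 Q:6>5 R:10>6 S:8>6)
P1 drop C (B beats it: P:10>9 Q:6>0 R:10>9 S:8>2)
P2 drop R (Q beats it: B:7>1 D:11>7)
P2 drop S (Q beats it: B:7>5 D:11>8)
P1→{B,D} P2→{P,Q}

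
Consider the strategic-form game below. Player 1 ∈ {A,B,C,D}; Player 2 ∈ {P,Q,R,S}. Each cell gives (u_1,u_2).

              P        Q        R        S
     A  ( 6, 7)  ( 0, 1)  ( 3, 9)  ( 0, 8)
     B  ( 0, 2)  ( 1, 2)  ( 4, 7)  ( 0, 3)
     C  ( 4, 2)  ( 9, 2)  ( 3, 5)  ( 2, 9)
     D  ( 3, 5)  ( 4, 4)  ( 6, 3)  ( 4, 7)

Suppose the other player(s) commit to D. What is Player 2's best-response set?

u_2(P vs D) = 5
u_2(Q vs D) = 4
u_2(R vs D) = 3
u_2(S vs D) = 7
max payoff 7 at {S}

P2 best: {S}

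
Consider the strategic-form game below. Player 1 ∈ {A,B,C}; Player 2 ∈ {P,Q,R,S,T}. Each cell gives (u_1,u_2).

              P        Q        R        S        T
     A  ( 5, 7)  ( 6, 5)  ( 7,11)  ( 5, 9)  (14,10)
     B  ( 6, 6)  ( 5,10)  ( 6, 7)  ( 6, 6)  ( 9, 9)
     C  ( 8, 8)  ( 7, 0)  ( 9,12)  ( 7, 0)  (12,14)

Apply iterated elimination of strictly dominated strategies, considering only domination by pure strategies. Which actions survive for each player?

P1 drop B (C beats it: P:8>6 Q:7>5 R:9>6 S:7>6 T:12>9)
P2 drop P (R beats it: A:11>7 C:12>8)
P2 drop Q (R beats it: A:11>5 C:12>0)
P2 drop S (R beats it: A:11>9 C:12>0)
P1→{A,C} P2→{R,T}

Remaining: P1:{A,C} P2:{R,T}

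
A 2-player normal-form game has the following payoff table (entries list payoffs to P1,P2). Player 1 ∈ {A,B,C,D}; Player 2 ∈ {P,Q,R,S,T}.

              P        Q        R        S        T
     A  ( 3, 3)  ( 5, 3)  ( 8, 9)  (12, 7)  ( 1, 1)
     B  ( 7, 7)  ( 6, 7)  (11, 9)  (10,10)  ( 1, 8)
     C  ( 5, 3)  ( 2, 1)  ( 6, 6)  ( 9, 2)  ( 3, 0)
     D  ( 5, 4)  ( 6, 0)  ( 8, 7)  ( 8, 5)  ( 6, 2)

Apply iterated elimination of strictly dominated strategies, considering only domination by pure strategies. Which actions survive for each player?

P2 drop P (R beats it: A:9>3 B:9>7 C:6>3 D:7>4)
P2 drop Q (R beats it: A:9>3 B:9>7 C:6>1 D:7>0)
P2 drop T (R beats it: A:9>1 B:9>8 C:6>0 D:7>2)
P1 drop C (A beats it: R:8>6 S:12>9)
P1 drop D (B beats it: R:11>8 S:10>8)
P1→{A,B} P2→{R,S}

Survivors P1:{A,B} P2:{R,S}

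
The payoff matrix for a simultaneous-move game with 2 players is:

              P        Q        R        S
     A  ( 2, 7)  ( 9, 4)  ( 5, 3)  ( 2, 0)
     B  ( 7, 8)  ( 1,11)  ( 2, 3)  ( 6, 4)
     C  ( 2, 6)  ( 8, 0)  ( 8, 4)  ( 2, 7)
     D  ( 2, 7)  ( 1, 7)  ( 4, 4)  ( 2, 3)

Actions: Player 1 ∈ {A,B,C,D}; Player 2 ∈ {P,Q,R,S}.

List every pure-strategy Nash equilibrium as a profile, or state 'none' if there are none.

Equilibria: none

(A,P): not NE [P1→B gives 7>2]
(A,Q): not NE [P2→P gives 7>4]
(A,R): not NE [P1→C gives 8>5; P2→P gives 7>3]
(A,S): not NE [P1→B gives 6>2; P2→P gives 7>0]
(B,P): not NE [P2→Q gives 11>8]
(B,Q): not NE [P1→A gives 9>1]
(B,R): not NE [P1→C gives 8>2; P2→Q gives 11>3]
(B,S): not NE [P2→Q gives 11>4]
(C,P): not NE [P1→B gives 7>2; P2→S gives 7>6]
(C,Q): not NE [P1→A gives 9>8; P2→S gives 7>0]
(C,R): not NE [P2→S gives 7>4]
(C,S): not NE [P1→B gives 6>2]
(D,P): not NE [P1→B gives 7>2]
(D,Q): not NE [P1→A gives 9>1]
(D,R): not NE [P1→C gives 8>4; P2→Q gives 7>4]
(D,S): not NE [P1→B gives 6>2; P2→Q gives 7>3]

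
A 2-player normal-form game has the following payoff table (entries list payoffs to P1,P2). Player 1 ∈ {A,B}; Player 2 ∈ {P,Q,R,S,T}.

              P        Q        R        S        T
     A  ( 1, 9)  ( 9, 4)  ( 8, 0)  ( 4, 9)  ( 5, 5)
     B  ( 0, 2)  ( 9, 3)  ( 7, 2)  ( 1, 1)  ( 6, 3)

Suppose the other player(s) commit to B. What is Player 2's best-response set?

P2 best: {Q,T}

u_2(P vs B) = 2
u_2(Q vs B) = 3
u_2(R vs B) = 2
u_2(S vs B) = 1
u_2(T vs B) = 3
max payoff 3 at {Q,T}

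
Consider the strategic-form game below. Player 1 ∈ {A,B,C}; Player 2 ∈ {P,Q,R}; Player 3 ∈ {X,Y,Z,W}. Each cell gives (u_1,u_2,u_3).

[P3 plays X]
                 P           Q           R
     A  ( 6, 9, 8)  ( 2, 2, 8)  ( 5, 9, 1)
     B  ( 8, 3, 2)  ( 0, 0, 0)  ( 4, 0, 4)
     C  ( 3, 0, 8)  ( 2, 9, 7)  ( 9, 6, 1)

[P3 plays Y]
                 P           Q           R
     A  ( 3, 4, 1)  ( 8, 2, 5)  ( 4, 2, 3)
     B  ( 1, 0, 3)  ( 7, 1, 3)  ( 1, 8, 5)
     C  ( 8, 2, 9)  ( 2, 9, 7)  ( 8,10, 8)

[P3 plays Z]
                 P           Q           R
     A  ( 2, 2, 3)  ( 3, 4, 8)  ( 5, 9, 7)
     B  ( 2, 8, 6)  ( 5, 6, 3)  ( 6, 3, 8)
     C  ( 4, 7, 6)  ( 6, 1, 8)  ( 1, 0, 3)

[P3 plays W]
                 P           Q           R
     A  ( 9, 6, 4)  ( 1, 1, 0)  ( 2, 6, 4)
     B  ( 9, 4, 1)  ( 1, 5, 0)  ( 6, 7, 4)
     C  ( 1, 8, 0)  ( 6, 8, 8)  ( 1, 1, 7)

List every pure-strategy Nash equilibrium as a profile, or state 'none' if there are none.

NE set: (C,Q,W), (C,R,Y)

(A,P,X): not NE [P1→B gives 8>6]
(A,P,Y): not NE [P1→C gives 8>3; P3→X gives 8>1]
(A,P,Z): not NE [P1→C gives 4>2; P2→R gives 9>2; P3→X gives 8>3]
(A,P,W): not NE [P3→X gives 8>4]
(A,Q,X): not NE [P2→R gives 9>2]
(A,Q,Y): not NE [P2→P gives 4>2; P3→Z gives 8>5]
(A,Q,Z): not NE [P1→C gives 6>3; P2→R gives 9>4]
(A,Q,W): not NE [P1→C gives 6>1; P2→R gives 6>1; P3→Z gives 8>0]
(A,R,X): not NE [P1→C gives 9>5; P3→Z gives 7>1]
(A,R,Y): not NE [P1→C gives 8>4; P2→P gives 4>2; P3→Z gives 7>3]
(A,R,Z): not NE [P1→B gives 6>5]
(A,R,W): not NE [P1→B gives 6>2; P3→Z gives 7>4]
(B,P,X): not NE [P3→Z gives 6>2]
(B,P,Y): not NE [P1→C gives 8>1; P2→R gives 8>0; P3→Z gives 6>3]
(B,P,Z): not NE [P1→C gives 4>2]
(B,P,W): not NE [P2→R gives 7>4; P3→Z gives 6>1]
(B,Q,X): not NE [P1→C gives 2>0; P2→P gives 3>0; P3→Z gives 3>0]
(B,Q,Y): not NE [P1→A gives 8>7; P2→R gives 8>1]
(B,Q,Z): not NE [P1→C gives 6>5; P2→P gives 8>6]
(B,Q,W): not NE [P1→C gives 6>1; P2→R gives 7>5; P3→Z gives 3>0]
(B,R,X): not NE [P1→C gives 9>4; P2→P gives 3>0; P3→Z gives 8>4]
(B,R,Y): not NE [P1→C gives 8>1; P3→Z gives 8>5]
(B,R,Z): not NE [P2→P gives 8>3]
(B,R,W): not NE [P3→Z gives 8>4]
(C,P,X): not NE [P1→B gives 8>3; P2→Q gives 9>0; P3→Y gives 9>8]
(C,P,Y): not NE [P2→R gives 10>2]
(C,P,Z): not NE [P3→Y gives 9>6]
(C,P,W): not NE [P1→B gives 9>1; P3→Y gives 9>0]
(C,Q,X): not NE [P3→W gives 8>7]
(C,Q,Y): not NE [P1→A gives 8>2; P2→R gives 10>9; P3→W gives 8>7]
(C,Q,Z): not NE [P2→P gives 7>1]
(C,Q,W): NE
(C,R,X): not NE [P2→Q gives 9>6; P3→Y gives 8>1]
(C,R,Y): NE
(C,R,Z): not NE [P1→B gives 6>1; P2→P gives 7>0; P3→Y gives 8>3]
(C,R,W): not NE [P1→B gives 6>1; P2→Q gives 8>1; P3→Y gives 8>7]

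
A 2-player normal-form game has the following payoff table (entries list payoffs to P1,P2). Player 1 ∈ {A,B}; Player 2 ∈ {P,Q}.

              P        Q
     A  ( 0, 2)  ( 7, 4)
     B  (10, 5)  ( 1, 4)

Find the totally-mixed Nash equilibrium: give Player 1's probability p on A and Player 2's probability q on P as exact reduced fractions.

P1 indiff ⇒ q·0+(1-q)·7 = q·10+(1-q)·1 ⇒ q(-10) = (1-q)(-6) ⇒ q = 3/8
P2 indiff ⇒ p·2+(1-p)·5 = p·4+(1-p)·4 ⇒ p(-2) = (1-p)(-1) ⇒ p = 1/3

(p,q) = (1/3, 3/8)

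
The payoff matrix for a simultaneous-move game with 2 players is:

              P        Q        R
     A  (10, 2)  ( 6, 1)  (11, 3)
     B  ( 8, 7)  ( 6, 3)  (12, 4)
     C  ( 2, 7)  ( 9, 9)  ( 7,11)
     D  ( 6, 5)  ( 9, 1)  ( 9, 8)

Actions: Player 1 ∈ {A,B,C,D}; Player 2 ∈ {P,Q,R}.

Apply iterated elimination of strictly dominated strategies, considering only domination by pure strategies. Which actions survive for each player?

Remaining: P1:{A,B} P2:{P,R}

P2 drop Q (R beats it: A:3>1 B:4>3 C:11>9 D:8>1)
P1 drop C (A beats it: P:10>2 R:11>7)
P1 drop D (A beats it: P:10>6 R:11>9)
P1→{A,B} P2→{P,R}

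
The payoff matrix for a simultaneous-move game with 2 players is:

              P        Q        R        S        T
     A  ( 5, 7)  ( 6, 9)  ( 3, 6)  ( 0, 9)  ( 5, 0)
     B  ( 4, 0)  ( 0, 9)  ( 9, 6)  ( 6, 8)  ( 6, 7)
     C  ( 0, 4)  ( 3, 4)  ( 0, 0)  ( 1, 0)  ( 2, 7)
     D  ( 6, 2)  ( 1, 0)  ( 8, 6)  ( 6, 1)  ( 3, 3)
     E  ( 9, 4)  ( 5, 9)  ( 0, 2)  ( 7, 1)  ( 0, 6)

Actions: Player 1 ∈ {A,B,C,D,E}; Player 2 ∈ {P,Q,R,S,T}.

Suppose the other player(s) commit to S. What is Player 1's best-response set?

u_1(A vs S) = 0
u_1(B vs S) = 6
u_1(C vs S) = 1
u_1(D vs S) = 6
u_1(E vs S) = 7
max payoff 7 at {E}

argmax u_1 = {E}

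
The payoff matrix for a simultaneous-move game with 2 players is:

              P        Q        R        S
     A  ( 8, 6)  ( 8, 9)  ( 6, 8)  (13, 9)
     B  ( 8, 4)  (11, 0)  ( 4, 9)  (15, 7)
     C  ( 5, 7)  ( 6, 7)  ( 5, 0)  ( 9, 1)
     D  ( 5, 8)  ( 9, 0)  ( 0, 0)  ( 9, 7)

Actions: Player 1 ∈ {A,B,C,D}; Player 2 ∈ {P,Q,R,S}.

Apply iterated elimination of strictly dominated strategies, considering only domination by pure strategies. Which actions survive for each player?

P1 drop C (A beats it: P:8>5 Q:8>6 R:6>5 S:13>9)
P1 drop D (B beats it: P:8>5 Q:11>9 R:4>0 S:15>9)
P2 drop P (R beats it: A:8>6 B:9>4)
P1→{A,B} P2→{Q,R,S}

Remaining: P1:{A,B} P2:{Q,R,S}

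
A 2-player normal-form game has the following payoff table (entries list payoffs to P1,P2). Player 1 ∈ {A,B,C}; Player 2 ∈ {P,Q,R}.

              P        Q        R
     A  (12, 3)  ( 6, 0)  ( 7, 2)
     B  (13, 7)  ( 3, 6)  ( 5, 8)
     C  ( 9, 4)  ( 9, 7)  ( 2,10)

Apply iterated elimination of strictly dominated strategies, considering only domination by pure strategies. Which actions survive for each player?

P2 drop Q (R beats it: A:2>0 B:8>6 C:10>7)
P1 drop C (A beats it: P:12>9 R:7>2)
P1→{A,B} P2→{P,R}

Remaining: P1:{A,B} P2:{P,R}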